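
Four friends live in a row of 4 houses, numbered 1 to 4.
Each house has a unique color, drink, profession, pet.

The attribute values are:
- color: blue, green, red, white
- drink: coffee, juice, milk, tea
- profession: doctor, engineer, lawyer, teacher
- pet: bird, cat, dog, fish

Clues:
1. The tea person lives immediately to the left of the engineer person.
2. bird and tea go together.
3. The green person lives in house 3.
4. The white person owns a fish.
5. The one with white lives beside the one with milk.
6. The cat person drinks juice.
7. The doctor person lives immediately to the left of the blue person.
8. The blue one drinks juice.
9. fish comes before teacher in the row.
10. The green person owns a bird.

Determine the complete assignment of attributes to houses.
Solution:

House | Color | Drink | Profession | Pet
----------------------------------------
  1   | white | coffee | lawyer | fish
  2   | red | milk | teacher | dog
  3   | green | tea | doctor | bird
  4   | blue | juice | engineer | cat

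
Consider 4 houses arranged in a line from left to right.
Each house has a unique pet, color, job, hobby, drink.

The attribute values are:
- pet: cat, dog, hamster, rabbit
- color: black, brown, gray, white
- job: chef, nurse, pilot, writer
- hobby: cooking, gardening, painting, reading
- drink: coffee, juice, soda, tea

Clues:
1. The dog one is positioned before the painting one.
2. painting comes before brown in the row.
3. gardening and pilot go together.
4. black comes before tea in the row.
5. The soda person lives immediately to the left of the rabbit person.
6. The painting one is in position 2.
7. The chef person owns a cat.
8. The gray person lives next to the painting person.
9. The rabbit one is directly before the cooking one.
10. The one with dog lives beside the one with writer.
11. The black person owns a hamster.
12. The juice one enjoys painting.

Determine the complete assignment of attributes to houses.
Solution:

House | Pet | Color | Job | Hobby | Drink
-----------------------------------------
  1   | dog | gray | pilot | gardening | soda
  2   | rabbit | white | writer | painting | juice
  3   | hamster | black | nurse | cooking | coffee
  4   | cat | brown | chef | reading | tea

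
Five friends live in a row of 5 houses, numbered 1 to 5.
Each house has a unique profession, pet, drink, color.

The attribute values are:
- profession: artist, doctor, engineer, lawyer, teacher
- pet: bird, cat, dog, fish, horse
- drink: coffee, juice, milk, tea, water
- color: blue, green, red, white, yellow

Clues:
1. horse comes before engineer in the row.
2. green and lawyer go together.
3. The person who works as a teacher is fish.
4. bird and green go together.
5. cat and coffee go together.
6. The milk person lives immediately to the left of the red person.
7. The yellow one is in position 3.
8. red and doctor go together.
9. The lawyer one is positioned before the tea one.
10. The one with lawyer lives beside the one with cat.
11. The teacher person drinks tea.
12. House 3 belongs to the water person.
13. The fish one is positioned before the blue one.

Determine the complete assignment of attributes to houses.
Solution:

House | Profession | Pet | Drink | Color
----------------------------------------
  1   | lawyer | bird | milk | green
  2   | doctor | cat | coffee | red
  3   | artist | horse | water | yellow
  4   | teacher | fish | tea | white
  5   | engineer | dog | juice | blue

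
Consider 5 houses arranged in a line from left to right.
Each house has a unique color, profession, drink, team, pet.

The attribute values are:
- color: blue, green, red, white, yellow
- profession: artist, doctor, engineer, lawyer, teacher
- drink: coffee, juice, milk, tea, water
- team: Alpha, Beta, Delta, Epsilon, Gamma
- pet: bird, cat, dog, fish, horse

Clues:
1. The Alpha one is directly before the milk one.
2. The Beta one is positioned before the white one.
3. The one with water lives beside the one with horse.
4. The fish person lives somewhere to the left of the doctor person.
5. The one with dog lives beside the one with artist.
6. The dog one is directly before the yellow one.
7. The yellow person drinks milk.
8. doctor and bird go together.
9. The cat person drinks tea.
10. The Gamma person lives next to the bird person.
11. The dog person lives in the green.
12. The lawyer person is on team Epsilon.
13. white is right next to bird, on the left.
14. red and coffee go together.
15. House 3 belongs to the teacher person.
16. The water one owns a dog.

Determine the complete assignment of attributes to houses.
Solution:

House | Color | Profession | Drink | Team | Pet
-----------------------------------------------
  1   | green | engineer | water | Alpha | dog
  2   | yellow | artist | milk | Beta | horse
  3   | white | teacher | juice | Gamma | fish
  4   | red | doctor | coffee | Delta | bird
  5   | blue | lawyer | tea | Epsilon | cat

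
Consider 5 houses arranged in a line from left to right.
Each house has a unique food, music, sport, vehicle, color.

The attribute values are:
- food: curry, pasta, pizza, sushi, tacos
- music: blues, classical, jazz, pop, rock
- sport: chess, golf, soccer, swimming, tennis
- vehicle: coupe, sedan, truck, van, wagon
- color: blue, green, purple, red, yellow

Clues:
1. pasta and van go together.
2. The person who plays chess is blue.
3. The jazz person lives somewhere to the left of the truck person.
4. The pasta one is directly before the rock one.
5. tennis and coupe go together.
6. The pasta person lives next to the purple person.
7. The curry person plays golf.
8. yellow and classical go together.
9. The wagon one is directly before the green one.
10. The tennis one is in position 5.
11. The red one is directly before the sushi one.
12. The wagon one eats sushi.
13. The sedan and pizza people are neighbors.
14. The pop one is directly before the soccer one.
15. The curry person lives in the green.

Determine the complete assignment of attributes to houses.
Solution:

House | Food | Music | Sport | Vehicle | Color
----------------------------------------------
  1   | pasta | pop | swimming | van | red
  2   | sushi | rock | soccer | wagon | purple
  3   | curry | jazz | golf | sedan | green
  4   | pizza | blues | chess | truck | blue
  5   | tacos | classical | tennis | coupe | yellow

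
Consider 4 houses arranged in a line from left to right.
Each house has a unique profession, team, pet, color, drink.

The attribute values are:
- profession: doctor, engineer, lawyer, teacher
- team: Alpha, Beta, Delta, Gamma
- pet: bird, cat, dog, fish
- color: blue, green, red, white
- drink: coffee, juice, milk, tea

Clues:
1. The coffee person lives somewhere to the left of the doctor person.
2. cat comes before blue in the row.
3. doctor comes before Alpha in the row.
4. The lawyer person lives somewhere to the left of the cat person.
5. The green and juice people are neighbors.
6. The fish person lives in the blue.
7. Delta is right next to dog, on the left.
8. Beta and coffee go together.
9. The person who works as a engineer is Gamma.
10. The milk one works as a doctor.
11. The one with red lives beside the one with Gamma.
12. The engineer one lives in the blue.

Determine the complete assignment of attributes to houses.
Solution:

House | Profession | Team | Pet | Color | Drink
-----------------------------------------------
  1   | lawyer | Beta | bird | white | coffee
  2   | doctor | Delta | cat | green | milk
  3   | teacher | Alpha | dog | red | juice
  4   | engineer | Gamma | fish | blue | tea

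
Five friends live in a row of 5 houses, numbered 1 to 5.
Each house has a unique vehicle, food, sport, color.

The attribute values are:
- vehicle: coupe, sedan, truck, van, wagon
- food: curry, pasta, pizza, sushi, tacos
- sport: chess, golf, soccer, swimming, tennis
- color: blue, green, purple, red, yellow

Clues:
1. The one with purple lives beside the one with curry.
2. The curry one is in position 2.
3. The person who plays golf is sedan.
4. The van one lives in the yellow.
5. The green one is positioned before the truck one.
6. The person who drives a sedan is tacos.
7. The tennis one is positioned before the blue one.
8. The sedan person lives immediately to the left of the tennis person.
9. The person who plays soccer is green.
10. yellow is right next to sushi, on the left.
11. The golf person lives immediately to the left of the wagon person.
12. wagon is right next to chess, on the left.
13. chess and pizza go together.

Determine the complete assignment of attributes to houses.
Solution:

House | Vehicle | Food | Sport | Color
--------------------------------------
  1   | sedan | tacos | golf | purple
  2   | wagon | curry | tennis | red
  3   | van | pizza | chess | yellow
  4   | coupe | sushi | soccer | green
  5   | truck | pasta | swimming | blue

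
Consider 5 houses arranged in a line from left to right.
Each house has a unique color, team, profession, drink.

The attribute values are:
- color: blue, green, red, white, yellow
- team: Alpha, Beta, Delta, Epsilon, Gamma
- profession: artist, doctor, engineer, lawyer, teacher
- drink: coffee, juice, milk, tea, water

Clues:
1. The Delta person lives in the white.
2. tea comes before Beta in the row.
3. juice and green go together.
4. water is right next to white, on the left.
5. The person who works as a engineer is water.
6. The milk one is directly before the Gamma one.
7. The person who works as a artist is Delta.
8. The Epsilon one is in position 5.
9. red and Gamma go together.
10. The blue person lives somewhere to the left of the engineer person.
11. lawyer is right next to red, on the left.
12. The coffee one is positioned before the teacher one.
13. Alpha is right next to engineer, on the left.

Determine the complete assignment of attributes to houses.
Solution:

House | Color | Team | Profession | Drink
-----------------------------------------
  1   | blue | Alpha | lawyer | milk
  2   | red | Gamma | engineer | water
  3   | white | Delta | artist | tea
  4   | yellow | Beta | doctor | coffee
  5   | green | Epsilon | teacher | juice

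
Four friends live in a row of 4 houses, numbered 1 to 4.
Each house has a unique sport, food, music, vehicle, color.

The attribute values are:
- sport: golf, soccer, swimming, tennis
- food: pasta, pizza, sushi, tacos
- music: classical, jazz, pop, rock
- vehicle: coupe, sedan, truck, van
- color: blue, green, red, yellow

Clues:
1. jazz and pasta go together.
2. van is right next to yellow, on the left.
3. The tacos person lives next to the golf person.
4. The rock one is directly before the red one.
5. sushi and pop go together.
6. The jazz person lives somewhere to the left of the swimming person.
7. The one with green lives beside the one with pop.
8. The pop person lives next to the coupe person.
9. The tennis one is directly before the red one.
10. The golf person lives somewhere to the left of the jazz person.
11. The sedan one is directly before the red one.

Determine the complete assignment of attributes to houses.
Solution:

House | Sport | Food | Music | Vehicle | Color
----------------------------------------------
  1   | tennis | tacos | rock | sedan | green
  2   | golf | sushi | pop | van | red
  3   | soccer | pasta | jazz | coupe | yellow
  4   | swimming | pizza | classical | truck | blue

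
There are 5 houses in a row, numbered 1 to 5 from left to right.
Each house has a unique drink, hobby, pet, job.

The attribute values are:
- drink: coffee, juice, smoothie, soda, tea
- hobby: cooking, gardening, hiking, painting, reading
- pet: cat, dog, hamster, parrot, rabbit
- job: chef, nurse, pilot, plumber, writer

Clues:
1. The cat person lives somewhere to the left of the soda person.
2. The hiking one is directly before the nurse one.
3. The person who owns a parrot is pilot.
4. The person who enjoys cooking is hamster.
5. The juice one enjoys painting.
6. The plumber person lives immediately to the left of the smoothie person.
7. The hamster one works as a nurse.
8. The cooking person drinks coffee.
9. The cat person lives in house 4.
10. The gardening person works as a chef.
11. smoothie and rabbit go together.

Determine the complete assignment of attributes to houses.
Solution:

House | Drink | Hobby | Pet | Job
---------------------------------
  1   | juice | painting | dog | plumber
  2   | smoothie | hiking | rabbit | writer
  3   | coffee | cooking | hamster | nurse
  4   | tea | gardening | cat | chef
  5   | soda | reading | parrot | pilot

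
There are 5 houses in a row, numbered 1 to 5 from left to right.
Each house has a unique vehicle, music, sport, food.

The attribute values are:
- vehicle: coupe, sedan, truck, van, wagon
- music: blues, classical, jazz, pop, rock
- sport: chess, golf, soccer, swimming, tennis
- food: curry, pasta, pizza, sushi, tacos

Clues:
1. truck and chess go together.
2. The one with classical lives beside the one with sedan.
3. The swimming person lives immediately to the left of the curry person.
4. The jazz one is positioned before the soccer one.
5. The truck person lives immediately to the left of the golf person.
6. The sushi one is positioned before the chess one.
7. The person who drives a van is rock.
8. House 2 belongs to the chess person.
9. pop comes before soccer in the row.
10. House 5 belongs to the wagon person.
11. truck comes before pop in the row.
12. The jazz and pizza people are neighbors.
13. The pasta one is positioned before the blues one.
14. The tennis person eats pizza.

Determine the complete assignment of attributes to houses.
Solution:

House | Vehicle | Music | Sport | Food
--------------------------------------
  1   | van | rock | swimming | sushi
  2   | truck | classical | chess | curry
  3   | sedan | jazz | golf | pasta
  4   | coupe | pop | tennis | pizza
  5   | wagon | blues | soccer | tacos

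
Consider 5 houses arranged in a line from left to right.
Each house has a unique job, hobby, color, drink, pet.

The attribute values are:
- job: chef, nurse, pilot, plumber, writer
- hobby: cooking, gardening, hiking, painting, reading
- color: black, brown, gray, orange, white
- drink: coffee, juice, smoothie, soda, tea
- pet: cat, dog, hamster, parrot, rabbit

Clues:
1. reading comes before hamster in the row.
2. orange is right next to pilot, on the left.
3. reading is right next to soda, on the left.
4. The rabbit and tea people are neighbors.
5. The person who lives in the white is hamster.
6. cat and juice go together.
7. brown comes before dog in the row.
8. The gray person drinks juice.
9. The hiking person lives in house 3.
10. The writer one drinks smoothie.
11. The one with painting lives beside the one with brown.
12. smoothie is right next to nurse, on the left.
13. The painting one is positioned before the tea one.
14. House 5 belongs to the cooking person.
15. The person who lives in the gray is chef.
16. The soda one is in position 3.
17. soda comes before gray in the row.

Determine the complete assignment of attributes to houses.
Solution:

House | Job | Hobby | Color | Drink | Pet
-----------------------------------------
  1   | writer | painting | black | smoothie | rabbit
  2   | nurse | reading | brown | tea | parrot
  3   | plumber | hiking | orange | soda | dog
  4   | pilot | gardening | white | coffee | hamster
  5   | chef | cooking | gray | juice | cat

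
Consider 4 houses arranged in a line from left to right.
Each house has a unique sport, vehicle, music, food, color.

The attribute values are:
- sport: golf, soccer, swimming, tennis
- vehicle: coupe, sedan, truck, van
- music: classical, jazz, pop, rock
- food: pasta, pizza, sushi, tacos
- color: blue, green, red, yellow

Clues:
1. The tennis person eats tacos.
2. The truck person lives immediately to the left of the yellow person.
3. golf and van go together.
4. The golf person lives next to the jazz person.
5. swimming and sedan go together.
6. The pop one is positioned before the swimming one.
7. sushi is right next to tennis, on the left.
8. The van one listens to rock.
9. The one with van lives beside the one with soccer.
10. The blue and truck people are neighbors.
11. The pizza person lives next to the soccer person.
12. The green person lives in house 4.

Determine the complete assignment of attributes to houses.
Solution:

House | Sport | Vehicle | Music | Food | Color
----------------------------------------------
  1   | golf | van | rock | pizza | blue
  2   | soccer | truck | jazz | sushi | red
  3   | tennis | coupe | pop | tacos | yellow
  4   | swimming | sedan | classical | pasta | green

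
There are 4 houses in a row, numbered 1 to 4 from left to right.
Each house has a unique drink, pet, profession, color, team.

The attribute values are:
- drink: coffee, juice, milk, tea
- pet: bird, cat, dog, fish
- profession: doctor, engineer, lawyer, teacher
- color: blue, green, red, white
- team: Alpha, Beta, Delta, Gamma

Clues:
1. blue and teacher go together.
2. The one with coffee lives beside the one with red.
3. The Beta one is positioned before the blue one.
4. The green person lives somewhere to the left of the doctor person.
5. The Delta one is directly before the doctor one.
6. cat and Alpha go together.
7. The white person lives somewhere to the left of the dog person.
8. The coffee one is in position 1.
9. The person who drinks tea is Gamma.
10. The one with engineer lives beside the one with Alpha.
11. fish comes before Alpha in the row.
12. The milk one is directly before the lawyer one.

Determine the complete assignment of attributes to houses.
Solution:

House | Drink | Pet | Profession | Color | Team
-----------------------------------------------
  1   | coffee | fish | engineer | green | Delta
  2   | milk | cat | doctor | red | Alpha
  3   | juice | bird | lawyer | white | Beta
  4   | tea | dog | teacher | blue | Gamma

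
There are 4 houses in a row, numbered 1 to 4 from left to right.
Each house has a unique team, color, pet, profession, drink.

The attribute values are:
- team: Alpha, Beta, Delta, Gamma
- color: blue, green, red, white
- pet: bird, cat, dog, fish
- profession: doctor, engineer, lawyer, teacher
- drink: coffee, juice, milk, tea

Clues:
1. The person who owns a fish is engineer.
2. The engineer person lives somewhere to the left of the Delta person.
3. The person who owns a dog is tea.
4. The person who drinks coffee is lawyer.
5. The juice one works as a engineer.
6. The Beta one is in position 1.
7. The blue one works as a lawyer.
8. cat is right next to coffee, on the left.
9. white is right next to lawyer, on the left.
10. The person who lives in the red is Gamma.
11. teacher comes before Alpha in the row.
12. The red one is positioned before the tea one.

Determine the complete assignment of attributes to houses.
Solution:

House | Team | Color | Pet | Profession | Drink
-----------------------------------------------
  1   | Beta | white | cat | teacher | milk
  2   | Alpha | blue | bird | lawyer | coffee
  3   | Gamma | red | fish | engineer | juice
  4   | Delta | green | dog | doctor | tea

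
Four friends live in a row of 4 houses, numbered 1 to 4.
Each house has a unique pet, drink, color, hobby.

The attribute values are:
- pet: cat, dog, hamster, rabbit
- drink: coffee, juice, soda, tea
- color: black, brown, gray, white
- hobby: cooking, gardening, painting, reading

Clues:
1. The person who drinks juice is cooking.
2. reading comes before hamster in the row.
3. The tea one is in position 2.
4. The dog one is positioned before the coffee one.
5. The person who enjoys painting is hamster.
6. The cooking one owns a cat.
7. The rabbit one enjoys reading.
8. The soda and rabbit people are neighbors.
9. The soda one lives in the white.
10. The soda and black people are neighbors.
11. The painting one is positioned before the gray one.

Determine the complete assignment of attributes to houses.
Solution:

House | Pet | Drink | Color | Hobby
-----------------------------------
  1   | dog | soda | white | gardening
  2   | rabbit | tea | black | reading
  3   | hamster | coffee | brown | painting
  4   | cat | juice | gray | cooking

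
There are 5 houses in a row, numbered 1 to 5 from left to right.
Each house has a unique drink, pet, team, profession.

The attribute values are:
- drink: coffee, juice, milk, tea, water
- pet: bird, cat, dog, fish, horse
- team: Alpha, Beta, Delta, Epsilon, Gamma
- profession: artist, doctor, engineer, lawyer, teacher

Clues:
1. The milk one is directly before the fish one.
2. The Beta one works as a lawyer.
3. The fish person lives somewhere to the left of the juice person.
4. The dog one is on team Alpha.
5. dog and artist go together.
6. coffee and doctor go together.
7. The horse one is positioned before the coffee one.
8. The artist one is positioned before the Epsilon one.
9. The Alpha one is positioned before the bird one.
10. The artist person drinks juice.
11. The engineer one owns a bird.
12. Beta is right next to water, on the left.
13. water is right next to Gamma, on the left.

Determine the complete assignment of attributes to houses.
Solution:

House | Drink | Pet | Team | Profession
---------------------------------------
  1   | milk | horse | Beta | lawyer
  2   | water | fish | Delta | teacher
  3   | coffee | cat | Gamma | doctor
  4   | juice | dog | Alpha | artist
  5   | tea | bird | Epsilon | engineer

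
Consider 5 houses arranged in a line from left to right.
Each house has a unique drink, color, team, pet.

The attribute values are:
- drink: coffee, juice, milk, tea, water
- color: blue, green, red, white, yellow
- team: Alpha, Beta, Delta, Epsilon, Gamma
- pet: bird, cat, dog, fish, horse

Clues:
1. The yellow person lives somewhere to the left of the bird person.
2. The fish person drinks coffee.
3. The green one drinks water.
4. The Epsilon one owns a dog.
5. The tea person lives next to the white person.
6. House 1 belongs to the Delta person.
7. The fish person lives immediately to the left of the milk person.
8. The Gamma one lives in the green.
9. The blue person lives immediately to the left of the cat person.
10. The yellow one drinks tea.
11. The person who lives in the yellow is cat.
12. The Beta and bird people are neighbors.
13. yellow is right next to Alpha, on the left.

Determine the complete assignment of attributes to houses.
Solution:

House | Drink | Color | Team | Pet
----------------------------------
  1   | coffee | red | Delta | fish
  2   | milk | blue | Epsilon | dog
  3   | tea | yellow | Beta | cat
  4   | juice | white | Alpha | bird
  5   | water | green | Gamma | horse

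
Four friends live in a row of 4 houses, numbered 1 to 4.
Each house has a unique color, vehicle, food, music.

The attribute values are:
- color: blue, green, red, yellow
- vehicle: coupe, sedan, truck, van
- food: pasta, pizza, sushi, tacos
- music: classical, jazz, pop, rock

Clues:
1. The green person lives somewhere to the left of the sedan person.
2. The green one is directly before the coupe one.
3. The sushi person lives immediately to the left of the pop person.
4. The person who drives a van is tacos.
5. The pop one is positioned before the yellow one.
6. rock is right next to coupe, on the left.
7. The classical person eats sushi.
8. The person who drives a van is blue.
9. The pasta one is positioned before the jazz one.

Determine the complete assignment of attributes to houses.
Solution:

House | Color | Vehicle | Food | Music
--------------------------------------
  1   | green | truck | pasta | rock
  2   | red | coupe | sushi | classical
  3   | blue | van | tacos | pop
  4   | yellow | sedan | pizza | jazz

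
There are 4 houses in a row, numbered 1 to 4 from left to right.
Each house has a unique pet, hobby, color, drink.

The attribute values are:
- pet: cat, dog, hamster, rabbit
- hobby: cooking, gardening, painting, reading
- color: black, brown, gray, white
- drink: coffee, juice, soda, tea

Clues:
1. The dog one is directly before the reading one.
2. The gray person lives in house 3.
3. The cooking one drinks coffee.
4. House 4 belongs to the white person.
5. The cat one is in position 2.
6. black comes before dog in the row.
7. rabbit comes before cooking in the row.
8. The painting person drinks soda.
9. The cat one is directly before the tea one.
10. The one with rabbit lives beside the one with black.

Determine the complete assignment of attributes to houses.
Solution:

House | Pet | Hobby | Color | Drink
-----------------------------------
  1   | rabbit | painting | brown | soda
  2   | cat | cooking | black | coffee
  3   | dog | gardening | gray | tea
  4   | hamster | reading | white | juice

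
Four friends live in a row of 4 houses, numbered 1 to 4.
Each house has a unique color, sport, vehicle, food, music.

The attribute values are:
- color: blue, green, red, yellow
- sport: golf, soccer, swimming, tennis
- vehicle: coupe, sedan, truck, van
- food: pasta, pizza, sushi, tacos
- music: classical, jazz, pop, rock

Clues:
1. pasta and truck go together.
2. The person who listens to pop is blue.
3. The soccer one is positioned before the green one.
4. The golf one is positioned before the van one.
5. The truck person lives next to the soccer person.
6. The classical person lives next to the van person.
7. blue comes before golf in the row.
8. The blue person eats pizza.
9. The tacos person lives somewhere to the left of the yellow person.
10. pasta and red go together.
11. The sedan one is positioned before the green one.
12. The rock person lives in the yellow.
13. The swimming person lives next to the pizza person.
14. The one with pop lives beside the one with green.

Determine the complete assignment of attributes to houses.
Solution:

House | Color | Sport | Vehicle | Food | Music
----------------------------------------------
  1   | red | swimming | truck | pasta | jazz
  2   | blue | soccer | sedan | pizza | pop
  3   | green | golf | coupe | tacos | classical
  4   | yellow | tennis | van | sushi | rock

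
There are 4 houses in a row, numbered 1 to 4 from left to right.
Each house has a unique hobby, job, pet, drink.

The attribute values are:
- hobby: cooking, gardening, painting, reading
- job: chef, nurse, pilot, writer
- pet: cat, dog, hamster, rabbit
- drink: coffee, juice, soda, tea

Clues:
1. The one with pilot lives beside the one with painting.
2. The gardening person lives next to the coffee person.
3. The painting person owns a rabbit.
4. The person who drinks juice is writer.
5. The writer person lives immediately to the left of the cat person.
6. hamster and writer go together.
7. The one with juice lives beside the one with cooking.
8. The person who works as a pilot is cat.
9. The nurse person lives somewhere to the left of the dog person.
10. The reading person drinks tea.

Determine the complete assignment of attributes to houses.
Solution:

House | Hobby | Job | Pet | Drink
---------------------------------
  1   | gardening | writer | hamster | juice
  2   | cooking | pilot | cat | coffee
  3   | painting | nurse | rabbit | soda
  4   | reading | chef | dog | tea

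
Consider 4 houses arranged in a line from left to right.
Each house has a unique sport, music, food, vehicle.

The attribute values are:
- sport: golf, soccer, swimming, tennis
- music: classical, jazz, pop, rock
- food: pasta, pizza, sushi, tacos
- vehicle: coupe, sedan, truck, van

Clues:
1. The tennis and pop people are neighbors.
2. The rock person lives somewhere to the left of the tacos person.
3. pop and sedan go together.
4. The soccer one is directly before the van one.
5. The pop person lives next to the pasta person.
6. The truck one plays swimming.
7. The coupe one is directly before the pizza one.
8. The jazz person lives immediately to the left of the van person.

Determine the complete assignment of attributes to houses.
Solution:

House | Sport | Music | Food | Vehicle
--------------------------------------
  1   | soccer | jazz | sushi | coupe
  2   | tennis | rock | pizza | van
  3   | golf | pop | tacos | sedan
  4   | swimming | classical | pasta | truck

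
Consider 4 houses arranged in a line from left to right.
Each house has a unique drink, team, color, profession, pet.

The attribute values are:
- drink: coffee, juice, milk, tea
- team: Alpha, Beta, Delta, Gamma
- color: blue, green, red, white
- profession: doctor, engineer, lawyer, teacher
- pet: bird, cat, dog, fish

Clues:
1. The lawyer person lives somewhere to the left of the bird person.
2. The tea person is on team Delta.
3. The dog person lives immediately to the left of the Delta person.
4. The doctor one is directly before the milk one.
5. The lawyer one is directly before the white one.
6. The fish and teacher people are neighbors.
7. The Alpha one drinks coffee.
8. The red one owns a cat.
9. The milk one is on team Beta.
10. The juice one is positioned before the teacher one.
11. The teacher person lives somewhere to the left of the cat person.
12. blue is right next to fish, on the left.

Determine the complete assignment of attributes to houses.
Solution:

House | Drink | Team | Color | Profession | Pet
-----------------------------------------------
  1   | juice | Gamma | blue | lawyer | dog
  2   | tea | Delta | white | doctor | fish
  3   | milk | Beta | green | teacher | bird
  4   | coffee | Alpha | red | engineer | cat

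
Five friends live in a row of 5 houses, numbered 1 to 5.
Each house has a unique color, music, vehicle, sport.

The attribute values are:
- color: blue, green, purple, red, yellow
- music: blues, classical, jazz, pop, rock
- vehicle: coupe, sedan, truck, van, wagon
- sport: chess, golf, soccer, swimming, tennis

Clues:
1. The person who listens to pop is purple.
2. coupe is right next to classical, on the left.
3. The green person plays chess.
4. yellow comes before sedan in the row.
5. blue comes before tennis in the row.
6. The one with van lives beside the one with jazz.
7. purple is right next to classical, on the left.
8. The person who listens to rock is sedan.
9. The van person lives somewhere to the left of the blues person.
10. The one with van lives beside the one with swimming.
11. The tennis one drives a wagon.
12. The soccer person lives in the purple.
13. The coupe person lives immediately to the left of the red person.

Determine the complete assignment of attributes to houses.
Solution:

House | Color | Music | Vehicle | Sport
---------------------------------------
  1   | purple | pop | coupe | soccer
  2   | red | classical | van | golf
  3   | blue | jazz | truck | swimming
  4   | yellow | blues | wagon | tennis
  5   | green | rock | sedan | chess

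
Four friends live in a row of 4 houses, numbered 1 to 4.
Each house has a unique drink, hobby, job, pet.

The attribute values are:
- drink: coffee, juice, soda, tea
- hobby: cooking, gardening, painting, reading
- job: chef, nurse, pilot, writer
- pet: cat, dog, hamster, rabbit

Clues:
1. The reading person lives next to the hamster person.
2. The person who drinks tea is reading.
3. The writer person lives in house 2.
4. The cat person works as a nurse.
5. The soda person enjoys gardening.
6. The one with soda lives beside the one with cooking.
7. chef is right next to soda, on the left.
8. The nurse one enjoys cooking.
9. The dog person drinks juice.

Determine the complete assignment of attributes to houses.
Solution:

House | Drink | Hobby | Job | Pet
---------------------------------
  1   | tea | reading | chef | rabbit
  2   | soda | gardening | writer | hamster
  3   | coffee | cooking | nurse | cat
  4   | juice | painting | pilot | dog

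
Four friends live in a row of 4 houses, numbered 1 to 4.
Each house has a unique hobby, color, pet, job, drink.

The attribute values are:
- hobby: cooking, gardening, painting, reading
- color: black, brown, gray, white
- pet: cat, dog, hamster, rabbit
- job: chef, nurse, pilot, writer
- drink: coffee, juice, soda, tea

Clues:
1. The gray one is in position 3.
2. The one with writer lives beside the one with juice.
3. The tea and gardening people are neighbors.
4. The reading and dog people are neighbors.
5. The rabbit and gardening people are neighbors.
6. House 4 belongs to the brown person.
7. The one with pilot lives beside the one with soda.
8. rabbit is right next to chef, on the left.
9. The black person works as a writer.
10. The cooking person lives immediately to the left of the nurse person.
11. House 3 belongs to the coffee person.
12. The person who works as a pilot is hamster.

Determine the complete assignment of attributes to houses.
Solution:

House | Hobby | Color | Pet | Job | Drink
-----------------------------------------
  1   | reading | black | rabbit | writer | tea
  2   | gardening | white | dog | chef | juice
  3   | cooking | gray | hamster | pilot | coffee
  4   | painting | brown | cat | nurse | soda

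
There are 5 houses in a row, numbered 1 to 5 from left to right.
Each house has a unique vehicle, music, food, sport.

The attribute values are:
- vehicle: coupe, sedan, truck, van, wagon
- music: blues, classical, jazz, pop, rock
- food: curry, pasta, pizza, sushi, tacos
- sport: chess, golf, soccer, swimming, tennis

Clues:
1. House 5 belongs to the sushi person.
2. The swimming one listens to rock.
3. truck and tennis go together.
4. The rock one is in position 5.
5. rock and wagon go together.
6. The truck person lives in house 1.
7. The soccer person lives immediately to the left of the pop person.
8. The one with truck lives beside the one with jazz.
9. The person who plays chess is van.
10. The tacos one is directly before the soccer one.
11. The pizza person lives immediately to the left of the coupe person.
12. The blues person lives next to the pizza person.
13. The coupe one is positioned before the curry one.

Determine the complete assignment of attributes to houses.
Solution:

House | Vehicle | Music | Food | Sport
--------------------------------------
  1   | truck | blues | tacos | tennis
  2   | sedan | jazz | pizza | soccer
  3   | coupe | pop | pasta | golf
  4   | van | classical | curry | chess
  5   | wagon | rock | sushi | swimming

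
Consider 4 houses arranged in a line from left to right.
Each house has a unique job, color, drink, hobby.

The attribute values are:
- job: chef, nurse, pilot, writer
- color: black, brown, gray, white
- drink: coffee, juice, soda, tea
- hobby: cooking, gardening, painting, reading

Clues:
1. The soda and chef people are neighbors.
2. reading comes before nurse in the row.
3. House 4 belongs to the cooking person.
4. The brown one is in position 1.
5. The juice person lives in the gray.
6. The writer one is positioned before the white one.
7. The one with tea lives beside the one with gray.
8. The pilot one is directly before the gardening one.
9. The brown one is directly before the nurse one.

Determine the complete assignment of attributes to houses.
Solution:

House | Job | Color | Drink | Hobby
-----------------------------------
  1   | pilot | brown | tea | reading
  2   | nurse | gray | juice | gardening
  3   | writer | black | soda | painting
  4   | chef | white | coffee | cooking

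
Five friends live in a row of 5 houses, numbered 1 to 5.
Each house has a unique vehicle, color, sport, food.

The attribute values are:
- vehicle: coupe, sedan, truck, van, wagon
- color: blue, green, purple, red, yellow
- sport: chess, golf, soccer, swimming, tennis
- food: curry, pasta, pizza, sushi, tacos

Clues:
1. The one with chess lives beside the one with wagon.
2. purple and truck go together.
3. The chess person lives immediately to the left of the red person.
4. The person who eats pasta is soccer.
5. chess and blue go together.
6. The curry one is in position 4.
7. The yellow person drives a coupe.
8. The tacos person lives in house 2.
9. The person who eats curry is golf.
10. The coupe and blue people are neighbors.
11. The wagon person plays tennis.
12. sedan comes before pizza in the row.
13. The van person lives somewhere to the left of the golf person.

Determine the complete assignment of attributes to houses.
Solution:

House | Vehicle | Color | Sport | Food
--------------------------------------
  1   | coupe | yellow | soccer | pasta
  2   | van | blue | chess | tacos
  3   | wagon | red | tennis | sushi
  4   | sedan | green | golf | curry
  5   | truck | purple | swimming | pizza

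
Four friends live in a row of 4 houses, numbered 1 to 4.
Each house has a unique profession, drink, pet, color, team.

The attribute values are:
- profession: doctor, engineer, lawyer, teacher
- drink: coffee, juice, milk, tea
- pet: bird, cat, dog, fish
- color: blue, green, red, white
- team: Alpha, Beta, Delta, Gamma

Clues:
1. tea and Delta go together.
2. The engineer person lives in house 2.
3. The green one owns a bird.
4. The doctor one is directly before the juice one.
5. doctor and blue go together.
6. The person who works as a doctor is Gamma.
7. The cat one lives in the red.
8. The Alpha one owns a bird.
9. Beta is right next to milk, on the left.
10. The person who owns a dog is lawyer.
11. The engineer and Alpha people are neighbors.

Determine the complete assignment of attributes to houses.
Solution:

House | Profession | Drink | Pet | Color | Team
-----------------------------------------------
  1   | doctor | coffee | fish | blue | Gamma
  2   | engineer | juice | cat | red | Beta
  3   | teacher | milk | bird | green | Alpha
  4   | lawyer | tea | dog | white | Delta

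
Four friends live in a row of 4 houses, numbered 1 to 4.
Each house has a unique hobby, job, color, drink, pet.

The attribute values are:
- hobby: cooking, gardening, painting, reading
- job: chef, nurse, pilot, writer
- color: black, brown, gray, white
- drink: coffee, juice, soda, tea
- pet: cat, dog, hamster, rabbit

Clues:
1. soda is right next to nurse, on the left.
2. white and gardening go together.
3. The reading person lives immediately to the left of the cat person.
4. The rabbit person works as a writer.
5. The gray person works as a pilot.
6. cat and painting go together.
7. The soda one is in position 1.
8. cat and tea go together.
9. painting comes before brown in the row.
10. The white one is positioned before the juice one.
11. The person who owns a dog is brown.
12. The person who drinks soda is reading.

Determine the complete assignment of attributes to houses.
Solution:

House | Hobby | Job | Color | Drink | Pet
-----------------------------------------
  1   | reading | pilot | gray | soda | hamster
  2   | painting | nurse | black | tea | cat
  3   | gardening | writer | white | coffee | rabbit
  4   | cooking | chef | brown | juice | dog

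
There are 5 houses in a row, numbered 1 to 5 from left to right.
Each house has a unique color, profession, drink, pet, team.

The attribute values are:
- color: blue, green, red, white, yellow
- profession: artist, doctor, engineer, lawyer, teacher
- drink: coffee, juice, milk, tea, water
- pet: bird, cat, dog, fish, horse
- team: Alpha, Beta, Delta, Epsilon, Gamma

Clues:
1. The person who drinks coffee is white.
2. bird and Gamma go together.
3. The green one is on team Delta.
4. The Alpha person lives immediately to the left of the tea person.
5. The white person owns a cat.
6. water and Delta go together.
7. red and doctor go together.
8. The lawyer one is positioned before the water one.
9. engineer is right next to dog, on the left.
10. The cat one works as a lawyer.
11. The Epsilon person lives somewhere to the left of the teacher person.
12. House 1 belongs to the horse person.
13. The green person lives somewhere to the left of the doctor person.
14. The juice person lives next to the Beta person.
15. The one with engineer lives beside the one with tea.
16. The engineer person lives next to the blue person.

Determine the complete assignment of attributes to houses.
Solution:

House | Color | Profession | Drink | Pet | Team
-----------------------------------------------
  1   | yellow | engineer | juice | horse | Alpha
  2   | blue | artist | tea | dog | Beta
  3   | white | lawyer | coffee | cat | Epsilon
  4   | green | teacher | water | fish | Delta
  5   | red | doctor | milk | bird | Gamma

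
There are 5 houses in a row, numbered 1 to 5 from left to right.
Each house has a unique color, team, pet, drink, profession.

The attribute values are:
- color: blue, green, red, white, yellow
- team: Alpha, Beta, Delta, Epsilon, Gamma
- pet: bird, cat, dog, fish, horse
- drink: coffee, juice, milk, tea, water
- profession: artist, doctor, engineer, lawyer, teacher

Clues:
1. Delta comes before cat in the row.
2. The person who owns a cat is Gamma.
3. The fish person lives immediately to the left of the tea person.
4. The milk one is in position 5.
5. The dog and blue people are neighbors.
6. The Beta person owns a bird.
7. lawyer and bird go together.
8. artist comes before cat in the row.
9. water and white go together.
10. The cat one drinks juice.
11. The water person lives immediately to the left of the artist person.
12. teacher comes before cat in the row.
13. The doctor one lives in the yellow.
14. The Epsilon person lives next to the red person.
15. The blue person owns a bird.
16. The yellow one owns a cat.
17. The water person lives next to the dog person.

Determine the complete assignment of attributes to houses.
Solution:

House | Color | Team | Pet | Drink | Profession
-----------------------------------------------
  1   | white | Epsilon | fish | water | teacher
  2   | red | Delta | dog | tea | artist
  3   | blue | Beta | bird | coffee | lawyer
  4   | yellow | Gamma | cat | juice | doctor
  5   | green | Alpha | horse | milk | engineer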